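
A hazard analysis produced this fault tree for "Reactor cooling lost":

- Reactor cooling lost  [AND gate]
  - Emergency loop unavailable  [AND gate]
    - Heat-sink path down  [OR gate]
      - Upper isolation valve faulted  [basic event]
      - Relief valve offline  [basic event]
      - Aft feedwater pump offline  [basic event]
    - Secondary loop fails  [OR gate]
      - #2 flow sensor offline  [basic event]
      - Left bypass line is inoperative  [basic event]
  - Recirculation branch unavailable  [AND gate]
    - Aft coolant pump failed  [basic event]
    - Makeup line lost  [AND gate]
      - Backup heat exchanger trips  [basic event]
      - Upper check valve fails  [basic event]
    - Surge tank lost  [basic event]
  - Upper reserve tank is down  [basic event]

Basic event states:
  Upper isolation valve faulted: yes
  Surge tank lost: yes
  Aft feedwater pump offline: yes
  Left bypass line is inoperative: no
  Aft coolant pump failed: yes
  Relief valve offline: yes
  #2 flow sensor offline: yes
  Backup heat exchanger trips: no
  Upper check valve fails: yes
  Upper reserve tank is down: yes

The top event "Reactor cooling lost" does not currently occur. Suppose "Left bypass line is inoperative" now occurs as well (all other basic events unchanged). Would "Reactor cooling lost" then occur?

No

Counterfactual: set "Left bypass line is inoperative" to occurred.
Heat-sink path down [OR]: Upper isolation valve faulted=occurs, Relief valve offline=occurs, Aft feedwater pump offline=occurs → at least one input occurs → occurs.
Secondary loop fails [OR]: #2 flow sensor offline=occurs, Left bypass line is inoperative=occurs → at least one input occurs → occurs.
Emergency loop unavailable [AND]: Heat-sink path down=occurs, Secondary loop fails=occurs → all inputs occur → occurs.
Makeup line lost [AND]: Backup heat exchanger trips=not, Upper check valve fails=occurs → not all inputs occur → does not occur.
Recirculation branch unavailable [AND]: Aft coolant pump failed=occurs, Makeup line lost=not, Surge tank lost=occurs → not all inputs occur → does not occur.
Reactor cooling lost [AND]: Emergency loop unavailable=occurs, Recirculation branch unavailable=not, Upper reserve tank is down=occurs → not all inputs occur → does not occur.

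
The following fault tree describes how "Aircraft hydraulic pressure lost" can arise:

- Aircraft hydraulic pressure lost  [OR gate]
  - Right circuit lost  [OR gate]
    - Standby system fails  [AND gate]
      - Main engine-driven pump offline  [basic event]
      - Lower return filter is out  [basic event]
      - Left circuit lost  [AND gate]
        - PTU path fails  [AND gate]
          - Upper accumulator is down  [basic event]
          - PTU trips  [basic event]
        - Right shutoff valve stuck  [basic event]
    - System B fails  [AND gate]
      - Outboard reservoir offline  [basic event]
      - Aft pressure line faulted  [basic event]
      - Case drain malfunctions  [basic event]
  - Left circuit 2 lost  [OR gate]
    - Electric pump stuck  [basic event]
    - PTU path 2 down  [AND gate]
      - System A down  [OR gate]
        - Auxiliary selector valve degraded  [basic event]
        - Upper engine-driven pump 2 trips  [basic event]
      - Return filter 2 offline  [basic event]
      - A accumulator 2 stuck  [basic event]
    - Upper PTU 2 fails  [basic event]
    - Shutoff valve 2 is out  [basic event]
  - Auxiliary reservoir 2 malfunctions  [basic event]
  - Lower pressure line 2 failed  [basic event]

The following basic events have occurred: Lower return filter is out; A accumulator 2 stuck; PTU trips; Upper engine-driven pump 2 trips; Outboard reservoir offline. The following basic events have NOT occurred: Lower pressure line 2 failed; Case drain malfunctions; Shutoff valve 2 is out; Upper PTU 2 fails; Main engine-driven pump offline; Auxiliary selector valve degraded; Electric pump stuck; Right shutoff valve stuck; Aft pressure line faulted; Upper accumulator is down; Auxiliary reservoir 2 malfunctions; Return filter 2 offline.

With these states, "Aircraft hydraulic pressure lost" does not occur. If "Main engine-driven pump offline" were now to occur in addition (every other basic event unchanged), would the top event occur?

Counterfactual: set "Main engine-driven pump offline" to occurred.
PTU path fails [AND]: Upper accumulator is down=not, PTU trips=occurs → not all inputs occur → does not occur.
Left circuit lost [AND]: PTU path fails=not, Right shutoff valve stuck=not → not all inputs occur → does not occur.
Standby system fails [AND]: Main engine-driven pump offline=occurs, Lower return filter is out=occurs, Left circuit lost=not → not all inputs occur → does not occur.
System B fails [AND]: Outboard reservoir offline=occurs, Aft pressure line faulted=not, Case drain malfunctions=not → not all inputs occur → does not occur.
Right circuit lost [OR]: Standby system fails=not, System B fails=not → no input occurs → does not occur.
System A down [OR]: Auxiliary selector valve degraded=not, Upper engine-driven pump 2 trips=occurs → at least one input occurs → occurs.
PTU path 2 down [AND]: System A down=occurs, Return filter 2 offline=not, A accumulator 2 stuck=occurs → not all inputs occur → does not occur.
Left circuit 2 lost [OR]: Electric pump stuck=not, PTU path 2 down=not, Upper PTU 2 fails=not, Shutoff valve 2 is out=not → no input occurs → does not occur.
Aircraft hydraulic pressure lost [OR]: Right circuit lost=not, Left circuit 2 lost=not, Auxiliary reservoir 2 malfunctions=not, Lower pressure line 2 failed=not → no input occurs → does not occur.

No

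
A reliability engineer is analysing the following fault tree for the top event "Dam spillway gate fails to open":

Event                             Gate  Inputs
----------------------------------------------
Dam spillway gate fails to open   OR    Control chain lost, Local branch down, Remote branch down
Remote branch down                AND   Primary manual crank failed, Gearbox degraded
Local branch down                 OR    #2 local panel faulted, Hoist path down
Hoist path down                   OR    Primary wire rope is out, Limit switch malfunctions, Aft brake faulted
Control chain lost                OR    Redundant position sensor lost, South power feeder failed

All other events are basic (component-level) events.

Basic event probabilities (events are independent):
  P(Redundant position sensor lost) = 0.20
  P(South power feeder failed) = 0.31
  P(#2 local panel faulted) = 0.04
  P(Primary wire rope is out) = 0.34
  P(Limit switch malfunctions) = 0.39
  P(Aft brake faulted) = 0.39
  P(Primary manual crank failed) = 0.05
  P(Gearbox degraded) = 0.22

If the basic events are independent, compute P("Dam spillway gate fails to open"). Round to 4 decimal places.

0.8713

P(Control chain lost) [OR] = 1 − (1−0.20) × (1−0.31) = 0.448000
P(Hoist path down) [OR] = 1 − (1−0.34) × (1−0.39) × (1−0.39) = 0.754414
P(Local branch down) [OR] = 1 − (1−0.04) × (1−0.754414) = 0.764237
P(Remote branch down) [AND] = 0.05 × 0.22 = 0.011000
P(Dam spillway gate fails to open) [OR] = 1 − (1−0.448000) × (1−0.764237) × (1−0.011000) = 0.871290
Rounded to 4 decimal places: P(Dam spillway gate fails to open) ≈ 0.8713.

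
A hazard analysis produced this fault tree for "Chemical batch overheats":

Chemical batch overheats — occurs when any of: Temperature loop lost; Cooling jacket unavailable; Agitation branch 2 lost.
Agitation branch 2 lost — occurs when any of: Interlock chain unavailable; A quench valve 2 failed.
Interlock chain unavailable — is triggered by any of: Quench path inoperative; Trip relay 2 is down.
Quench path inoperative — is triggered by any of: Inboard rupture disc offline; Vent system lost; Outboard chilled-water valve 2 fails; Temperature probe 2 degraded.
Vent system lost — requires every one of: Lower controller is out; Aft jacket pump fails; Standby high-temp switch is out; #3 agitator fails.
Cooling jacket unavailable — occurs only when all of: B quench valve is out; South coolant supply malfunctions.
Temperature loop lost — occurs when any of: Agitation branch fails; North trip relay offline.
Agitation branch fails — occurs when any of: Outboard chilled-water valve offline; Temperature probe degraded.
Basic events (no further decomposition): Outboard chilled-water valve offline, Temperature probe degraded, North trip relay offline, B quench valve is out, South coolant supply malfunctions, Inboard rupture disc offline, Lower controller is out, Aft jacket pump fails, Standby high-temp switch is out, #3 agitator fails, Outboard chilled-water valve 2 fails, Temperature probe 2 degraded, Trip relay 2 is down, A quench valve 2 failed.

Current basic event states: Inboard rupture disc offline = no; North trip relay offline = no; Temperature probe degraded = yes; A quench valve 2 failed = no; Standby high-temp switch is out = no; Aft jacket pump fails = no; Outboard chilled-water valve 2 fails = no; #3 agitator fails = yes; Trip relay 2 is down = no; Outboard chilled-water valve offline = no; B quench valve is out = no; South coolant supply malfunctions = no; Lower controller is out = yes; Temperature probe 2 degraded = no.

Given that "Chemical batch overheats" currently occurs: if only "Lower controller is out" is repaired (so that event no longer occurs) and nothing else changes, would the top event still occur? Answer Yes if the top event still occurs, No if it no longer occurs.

Yes

Counterfactual: set "Lower controller is out" to not occurred.
Agitation branch fails [OR]: Outboard chilled-water valve offline=not, Temperature probe degraded=occurs → at least one input occurs → occurs.
Temperature loop lost [OR]: Agitation branch fails=occurs, North trip relay offline=not → at least one input occurs → occurs.
Cooling jacket unavailable [AND]: B quench valve is out=not, South coolant supply malfunctions=not → not all inputs occur → does not occur.
Vent system lost [AND]: Lower controller is out=not, Aft jacket pump fails=not, Standby high-temp switch is out=not, #3 agitator fails=occurs → not all inputs occur → does not occur.
Quench path inoperative [OR]: Inboard rupture disc offline=not, Vent system lost=not, Outboard chilled-water valve 2 fails=not, Temperature probe 2 degraded=not → no input occurs → does not occur.
Interlock chain unavailable [OR]: Quench path inoperative=not, Trip relay 2 is down=not → no input occurs → does not occur.
Agitation branch 2 lost [OR]: Interlock chain unavailable=not, A quench valve 2 failed=not → no input occurs → does not occur.
Chemical batch overheats [OR]: Temperature loop lost=occurs, Cooling jacket unavailable=not, Agitation branch 2 lost=not → at least one input occurs → occurs.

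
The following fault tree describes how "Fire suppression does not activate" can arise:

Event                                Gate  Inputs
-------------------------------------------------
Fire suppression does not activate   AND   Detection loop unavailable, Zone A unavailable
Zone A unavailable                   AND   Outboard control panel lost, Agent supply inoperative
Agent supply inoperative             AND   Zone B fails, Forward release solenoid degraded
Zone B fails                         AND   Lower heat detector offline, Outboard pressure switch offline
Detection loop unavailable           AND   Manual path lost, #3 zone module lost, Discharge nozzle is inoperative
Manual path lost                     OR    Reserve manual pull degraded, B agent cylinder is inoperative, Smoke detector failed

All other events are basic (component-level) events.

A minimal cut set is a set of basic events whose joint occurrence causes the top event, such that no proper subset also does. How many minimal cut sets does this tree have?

3

Manual path lost [OR]: union of children's cut sets → 3 cut set(s).
Detection loop unavailable [AND]: one cut set from each child combined → 3 × 1 × 1 = 3 cut set(s).
Zone B fails [AND]: one cut set from each child combined → 1 × 1 = 1 cut set(s).
Agent supply inoperative [AND]: one cut set from each child combined → 1 × 1 = 1 cut set(s).
Zone A unavailable [AND]: one cut set from each child combined → 1 × 1 = 1 cut set(s).
Fire suppression does not activate [AND]: one cut set from each child combined → 3 × 1 = 3 cut set(s).
Minimal cut sets: {#3 zone module lost, Discharge nozzle is inoperative, Forward release solenoid degraded, Lower heat detector offline, Outboard control panel lost, Outboard pressure switch offline, Reserve manual pull degraded}; {#3 zone module lost, B agent cylinder is inoperative, Discharge nozzle is inoperative, Forward release solenoid degraded, Lower heat detector offline, Outboard control panel lost, Outboard pressure switch offline}; {#3 zone module lost, Discharge nozzle is inoperative, Forward release solenoid degraded, Lower heat detector offline, Outboard control panel lost, Outboard pressure switch offline, Smoke detector failed}.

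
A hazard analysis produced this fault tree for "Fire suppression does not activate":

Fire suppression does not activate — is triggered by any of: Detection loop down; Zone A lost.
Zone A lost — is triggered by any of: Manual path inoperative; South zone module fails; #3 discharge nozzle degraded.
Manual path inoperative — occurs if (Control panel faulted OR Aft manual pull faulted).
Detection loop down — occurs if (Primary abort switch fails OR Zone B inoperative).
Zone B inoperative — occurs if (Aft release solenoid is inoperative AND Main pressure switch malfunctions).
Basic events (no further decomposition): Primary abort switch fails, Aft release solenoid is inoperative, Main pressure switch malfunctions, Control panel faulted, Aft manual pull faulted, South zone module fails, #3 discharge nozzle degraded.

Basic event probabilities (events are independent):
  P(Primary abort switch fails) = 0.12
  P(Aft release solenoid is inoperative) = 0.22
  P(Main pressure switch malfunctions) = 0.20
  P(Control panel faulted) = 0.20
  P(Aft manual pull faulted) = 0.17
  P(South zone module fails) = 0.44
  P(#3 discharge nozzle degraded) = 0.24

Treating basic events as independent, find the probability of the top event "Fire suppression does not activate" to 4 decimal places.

0.7623

P(Zone B inoperative) [AND] = 0.22 × 0.20 = 0.044000
P(Detection loop down) [OR] = 1 − (1−0.12) × (1−0.044000) = 0.158720
P(Manual path inoperative) [OR] = 1 − (1−0.20) × (1−0.17) = 0.336000
P(Zone A lost) [OR] = 1 − (1−0.336000) × (1−0.44) × (1−0.24) = 0.717402
P(Fire suppression does not activate) [OR] = 1 − (1−0.158720) × (1−0.717402) = 0.762256
Rounded to 4 decimal places: P(Fire suppression does not activate) ≈ 0.7623.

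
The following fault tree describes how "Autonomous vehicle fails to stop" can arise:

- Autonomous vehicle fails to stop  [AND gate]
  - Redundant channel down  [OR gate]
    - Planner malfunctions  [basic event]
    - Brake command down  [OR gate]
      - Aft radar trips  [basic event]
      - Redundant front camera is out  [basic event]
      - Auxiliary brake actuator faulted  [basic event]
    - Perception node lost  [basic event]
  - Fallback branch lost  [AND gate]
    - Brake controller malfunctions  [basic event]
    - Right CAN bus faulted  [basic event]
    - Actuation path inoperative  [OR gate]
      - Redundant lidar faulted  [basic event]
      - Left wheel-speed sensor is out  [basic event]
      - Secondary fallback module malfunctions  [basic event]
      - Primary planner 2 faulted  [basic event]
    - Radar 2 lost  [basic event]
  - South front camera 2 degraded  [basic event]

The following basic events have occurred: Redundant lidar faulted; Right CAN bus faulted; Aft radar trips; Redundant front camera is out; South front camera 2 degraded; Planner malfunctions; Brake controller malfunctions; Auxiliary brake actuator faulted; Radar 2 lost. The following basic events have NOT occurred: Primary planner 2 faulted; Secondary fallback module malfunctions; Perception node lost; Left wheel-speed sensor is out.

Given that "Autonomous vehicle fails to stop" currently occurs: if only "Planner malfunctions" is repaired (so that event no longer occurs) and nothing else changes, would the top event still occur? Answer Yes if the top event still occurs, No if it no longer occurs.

Counterfactual: set "Planner malfunctions" to not occurred.
Brake command down [OR]: Aft radar trips=occurs, Redundant front camera is out=occurs, Auxiliary brake actuator faulted=occurs → at least one input occurs → occurs.
Redundant channel down [OR]: Planner malfunctions=not, Brake command down=occurs, Perception node lost=not → at least one input occurs → occurs.
Actuation path inoperative [OR]: Redundant lidar faulted=occurs, Left wheel-speed sensor is out=not, Secondary fallback module malfunctions=not, Primary planner 2 faulted=not → at least one input occurs → occurs.
Fallback branch lost [AND]: Brake controller malfunctions=occurs, Right CAN bus faulted=occurs, Actuation path inoperative=occurs, Radar 2 lost=occurs → all inputs occur → occurs.
Autonomous vehicle fails to stop [AND]: Redundant channel down=occurs, Fallback branch lost=occurs, South front camera 2 degraded=occurs → all inputs occur → occurs.

Yes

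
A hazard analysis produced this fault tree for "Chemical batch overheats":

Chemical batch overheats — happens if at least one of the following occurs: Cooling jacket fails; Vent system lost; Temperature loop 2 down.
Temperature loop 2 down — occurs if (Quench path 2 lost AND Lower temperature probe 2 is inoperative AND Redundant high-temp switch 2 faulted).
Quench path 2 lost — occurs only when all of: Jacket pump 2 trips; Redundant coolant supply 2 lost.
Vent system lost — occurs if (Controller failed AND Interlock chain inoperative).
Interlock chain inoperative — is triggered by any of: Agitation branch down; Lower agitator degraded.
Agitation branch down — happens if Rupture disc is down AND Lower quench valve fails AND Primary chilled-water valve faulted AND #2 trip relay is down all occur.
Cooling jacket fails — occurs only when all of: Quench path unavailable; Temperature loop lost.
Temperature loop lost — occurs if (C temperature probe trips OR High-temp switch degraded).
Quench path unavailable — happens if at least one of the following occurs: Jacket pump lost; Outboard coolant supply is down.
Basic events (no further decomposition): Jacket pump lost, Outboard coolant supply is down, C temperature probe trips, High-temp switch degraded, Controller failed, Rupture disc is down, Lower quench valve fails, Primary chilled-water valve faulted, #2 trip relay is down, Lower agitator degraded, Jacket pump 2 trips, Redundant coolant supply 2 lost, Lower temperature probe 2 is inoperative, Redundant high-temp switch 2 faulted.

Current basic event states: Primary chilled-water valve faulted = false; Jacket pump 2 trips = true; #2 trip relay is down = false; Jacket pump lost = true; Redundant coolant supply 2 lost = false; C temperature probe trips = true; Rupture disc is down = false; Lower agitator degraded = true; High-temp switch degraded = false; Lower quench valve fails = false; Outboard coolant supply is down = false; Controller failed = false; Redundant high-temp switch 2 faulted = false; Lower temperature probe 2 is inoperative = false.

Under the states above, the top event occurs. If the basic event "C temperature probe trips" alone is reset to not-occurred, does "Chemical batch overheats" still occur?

Counterfactual: set "C temperature probe trips" to not occurred.
Quench path unavailable [OR]: Jacket pump lost=occurs, Outboard coolant supply is down=not → at least one input occurs → occurs.
Temperature loop lost [OR]: C temperature probe trips=not, High-temp switch degraded=not → no input occurs → does not occur.
Cooling jacket fails [AND]: Quench path unavailable=occurs, Temperature loop lost=not → not all inputs occur → does not occur.
Agitation branch down [AND]: Rupture disc is down=not, Lower quench valve fails=not, Primary chilled-water valve faulted=not, #2 trip relay is down=not → not all inputs occur → does not occur.
Interlock chain inoperative [OR]: Agitation branch down=not, Lower agitator degraded=occurs → at least one input occurs → occurs.
Vent system lost [AND]: Controller failed=not, Interlock chain inoperative=occurs → not all inputs occur → does not occur.
Quench path 2 lost [AND]: Jacket pump 2 trips=occurs, Redundant coolant supply 2 lost=not → not all inputs occur → does not occur.
Temperature loop 2 down [AND]: Quench path 2 lost=not, Lower temperature probe 2 is inoperative=not, Redundant high-temp switch 2 faulted=not → not all inputs occur → does not occur.
Chemical batch overheats [OR]: Cooling jacket fails=not, Vent system lost=not, Temperature loop 2 down=not → no input occurs → does not occur.

No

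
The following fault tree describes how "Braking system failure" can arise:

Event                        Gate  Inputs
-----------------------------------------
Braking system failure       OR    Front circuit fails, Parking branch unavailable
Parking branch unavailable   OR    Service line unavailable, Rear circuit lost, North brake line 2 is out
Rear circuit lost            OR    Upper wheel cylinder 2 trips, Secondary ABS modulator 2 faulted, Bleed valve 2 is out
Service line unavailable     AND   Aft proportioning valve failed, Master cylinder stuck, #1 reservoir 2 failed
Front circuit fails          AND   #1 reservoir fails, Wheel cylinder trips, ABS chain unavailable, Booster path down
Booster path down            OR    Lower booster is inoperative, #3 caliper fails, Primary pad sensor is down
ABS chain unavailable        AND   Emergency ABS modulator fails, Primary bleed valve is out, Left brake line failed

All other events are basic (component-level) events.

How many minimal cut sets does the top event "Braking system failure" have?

8

ABS chain unavailable [AND]: one cut set from each child combined → 1 × 1 × 1 = 1 cut set(s).
Booster path down [OR]: union of children's cut sets → 3 cut set(s).
Front circuit fails [AND]: one cut set from each child combined → 1 × 1 × 1 × 3 = 3 cut set(s).
Service line unavailable [AND]: one cut set from each child combined → 1 × 1 × 1 = 1 cut set(s).
Rear circuit lost [OR]: union of children's cut sets → 3 cut set(s).
Parking branch unavailable [OR]: union of children's cut sets → 5 cut set(s).
Braking system failure [OR]: union of children's cut sets → 8 cut set(s).
Minimal cut sets: {#1 reservoir fails, Emergency ABS modulator fails, Left brake line failed, Lower booster is inoperative, Primary bleed valve is out, Wheel cylinder trips}; {#1 reservoir fails, #3 caliper fails, Emergency ABS modulator fails, Left brake line failed, Primary bleed valve is out, Wheel cylinder trips}; {#1 reservoir fails, Emergency ABS modulator fails, Left brake line failed, Primary bleed valve is out, Primary pad sensor is down, Wheel cylinder trips}; {#1 reservoir 2 failed, Aft proportioning valve failed, Master cylinder stuck}; {Upper wheel cylinder 2 trips}; {Secondary ABS modulator 2 faulted}; {Bleed valve 2 is out}; {North brake line 2 is out}.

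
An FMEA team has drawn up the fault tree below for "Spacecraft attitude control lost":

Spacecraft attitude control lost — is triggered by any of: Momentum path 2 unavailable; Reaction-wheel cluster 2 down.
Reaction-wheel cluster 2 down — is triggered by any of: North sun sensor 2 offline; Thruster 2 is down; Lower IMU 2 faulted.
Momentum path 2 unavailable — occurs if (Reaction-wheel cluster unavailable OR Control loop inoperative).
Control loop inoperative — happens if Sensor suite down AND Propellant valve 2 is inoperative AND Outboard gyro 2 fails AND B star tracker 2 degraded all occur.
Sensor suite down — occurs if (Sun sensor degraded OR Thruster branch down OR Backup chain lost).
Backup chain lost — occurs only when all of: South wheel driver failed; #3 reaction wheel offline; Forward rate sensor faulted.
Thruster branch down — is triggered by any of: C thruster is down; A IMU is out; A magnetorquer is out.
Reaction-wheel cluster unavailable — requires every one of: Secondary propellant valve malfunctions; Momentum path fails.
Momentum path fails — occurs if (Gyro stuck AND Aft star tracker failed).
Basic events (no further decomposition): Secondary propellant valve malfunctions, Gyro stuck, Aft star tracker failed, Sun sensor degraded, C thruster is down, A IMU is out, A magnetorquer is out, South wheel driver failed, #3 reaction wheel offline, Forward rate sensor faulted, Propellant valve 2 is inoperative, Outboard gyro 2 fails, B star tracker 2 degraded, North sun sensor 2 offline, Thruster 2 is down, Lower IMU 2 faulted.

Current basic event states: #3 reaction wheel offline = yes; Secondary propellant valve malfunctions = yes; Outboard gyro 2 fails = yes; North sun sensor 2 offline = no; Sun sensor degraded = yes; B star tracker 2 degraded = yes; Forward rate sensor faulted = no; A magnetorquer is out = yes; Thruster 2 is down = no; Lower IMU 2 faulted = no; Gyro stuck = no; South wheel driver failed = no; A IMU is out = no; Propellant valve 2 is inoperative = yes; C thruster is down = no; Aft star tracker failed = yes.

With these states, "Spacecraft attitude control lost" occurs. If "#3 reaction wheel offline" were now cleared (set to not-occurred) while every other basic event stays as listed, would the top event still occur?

Yes

Counterfactual: set "#3 reaction wheel offline" to not occurred.
Momentum path fails [AND]: Gyro stuck=not, Aft star tracker failed=occurs → not all inputs occur → does not occur.
Reaction-wheel cluster unavailable [AND]: Secondary propellant valve malfunctions=occurs, Momentum path fails=not → not all inputs occur → does not occur.
Thruster branch down [OR]: C thruster is down=not, A IMU is out=not, A magnetorquer is out=occurs → at least one input occurs → occurs.
Backup chain lost [AND]: South wheel driver failed=not, #3 reaction wheel offline=not, Forward rate sensor faulted=not → not all inputs occur → does not occur.
Sensor suite down [OR]: Sun sensor degraded=occurs, Thruster branch down=occurs, Backup chain lost=not → at least one input occurs → occurs.
Control loop inoperative [AND]: Sensor suite down=occurs, Propellant valve 2 is inoperative=occurs, Outboard gyro 2 fails=occurs, B star tracker 2 degraded=occurs → all inputs occur → occurs.
Momentum path 2 unavailable [OR]: Reaction-wheel cluster unavailable=not, Control loop inoperative=occurs → at least one input occurs → occurs.
Reaction-wheel cluster 2 down [OR]: North sun sensor 2 offline=not, Thruster 2 is down=not, Lower IMU 2 faulted=not → no input occurs → does not occur.
Spacecraft attitude control lost [OR]: Momentum path 2 unavailable=occurs, Reaction-wheel cluster 2 down=not → at least one input occurs → occurs.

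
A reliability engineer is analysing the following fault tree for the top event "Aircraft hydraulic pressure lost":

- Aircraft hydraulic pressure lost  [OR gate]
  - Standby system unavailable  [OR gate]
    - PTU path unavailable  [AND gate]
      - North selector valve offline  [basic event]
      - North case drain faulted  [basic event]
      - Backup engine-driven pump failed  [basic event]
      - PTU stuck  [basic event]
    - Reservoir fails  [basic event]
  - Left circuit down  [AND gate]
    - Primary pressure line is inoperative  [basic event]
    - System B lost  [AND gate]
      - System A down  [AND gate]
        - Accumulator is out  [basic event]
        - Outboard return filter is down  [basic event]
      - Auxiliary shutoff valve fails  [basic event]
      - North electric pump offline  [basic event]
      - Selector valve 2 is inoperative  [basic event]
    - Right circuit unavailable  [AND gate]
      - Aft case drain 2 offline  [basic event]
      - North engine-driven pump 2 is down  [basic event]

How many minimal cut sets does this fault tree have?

3

PTU path unavailable [AND]: one cut set from each child combined → 1 × 1 × 1 × 1 = 1 cut set(s).
Standby system unavailable [OR]: union of children's cut sets → 2 cut set(s).
System A down [AND]: one cut set from each child combined → 1 × 1 = 1 cut set(s).
System B lost [AND]: one cut set from each child combined → 1 × 1 × 1 × 1 = 1 cut set(s).
Right circuit unavailable [AND]: one cut set from each child combined → 1 × 1 = 1 cut set(s).
Left circuit down [AND]: one cut set from each child combined → 1 × 1 × 1 = 1 cut set(s).
Aircraft hydraulic pressure lost [OR]: union of children's cut sets → 3 cut set(s).
Minimal cut sets: {Backup engine-driven pump failed, North case drain faulted, North selector valve offline, PTU stuck}; {Reservoir fails}; {Accumulator is out, Aft case drain 2 offline, Auxiliary shutoff valve fails, North electric pump offline, North engine-driven pump 2 is down, Outboard return filter is down, Primary pressure line is inoperative, Selector valve 2 is inoperative}.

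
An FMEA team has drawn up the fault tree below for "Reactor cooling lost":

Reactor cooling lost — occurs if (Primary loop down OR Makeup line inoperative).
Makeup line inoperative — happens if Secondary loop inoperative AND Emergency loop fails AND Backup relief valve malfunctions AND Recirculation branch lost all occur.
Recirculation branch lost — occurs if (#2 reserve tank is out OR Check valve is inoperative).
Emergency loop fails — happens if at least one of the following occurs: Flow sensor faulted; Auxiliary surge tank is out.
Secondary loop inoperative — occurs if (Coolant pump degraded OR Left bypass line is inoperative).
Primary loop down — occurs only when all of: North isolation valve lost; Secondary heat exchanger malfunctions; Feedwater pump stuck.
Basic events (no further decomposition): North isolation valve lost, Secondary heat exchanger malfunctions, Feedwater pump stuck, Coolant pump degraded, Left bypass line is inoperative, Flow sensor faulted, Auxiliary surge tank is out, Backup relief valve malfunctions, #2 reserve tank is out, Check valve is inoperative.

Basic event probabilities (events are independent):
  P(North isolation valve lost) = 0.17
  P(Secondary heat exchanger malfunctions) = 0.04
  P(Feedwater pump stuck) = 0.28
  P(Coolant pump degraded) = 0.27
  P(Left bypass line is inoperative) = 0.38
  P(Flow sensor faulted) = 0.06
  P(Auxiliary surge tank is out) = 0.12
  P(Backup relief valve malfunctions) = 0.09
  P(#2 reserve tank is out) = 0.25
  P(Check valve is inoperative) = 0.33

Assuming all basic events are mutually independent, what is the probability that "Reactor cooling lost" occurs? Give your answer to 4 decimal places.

P(Primary loop down) [AND] = 0.17 × 0.04 × 0.28 = 0.001904
P(Secondary loop inoperative) [OR] = 1 − (1−0.27) × (1−0.38) = 0.547400
P(Emergency loop fails) [OR] = 1 − (1−0.06) × (1−0.12) = 0.172800
P(Recirculation branch lost) [OR] = 1 − (1−0.25) × (1−0.33) = 0.497500
P(Makeup line inoperative) [AND] = 0.547400 × 0.172800 × 0.09 × 0.497500 = 0.004235
P(Reactor cooling lost) [OR] = 1 − (1−0.001904) × (1−0.004235) = 0.006131
Rounded to 4 decimal places: P(Reactor cooling lost) ≈ 0.0061.

0.0061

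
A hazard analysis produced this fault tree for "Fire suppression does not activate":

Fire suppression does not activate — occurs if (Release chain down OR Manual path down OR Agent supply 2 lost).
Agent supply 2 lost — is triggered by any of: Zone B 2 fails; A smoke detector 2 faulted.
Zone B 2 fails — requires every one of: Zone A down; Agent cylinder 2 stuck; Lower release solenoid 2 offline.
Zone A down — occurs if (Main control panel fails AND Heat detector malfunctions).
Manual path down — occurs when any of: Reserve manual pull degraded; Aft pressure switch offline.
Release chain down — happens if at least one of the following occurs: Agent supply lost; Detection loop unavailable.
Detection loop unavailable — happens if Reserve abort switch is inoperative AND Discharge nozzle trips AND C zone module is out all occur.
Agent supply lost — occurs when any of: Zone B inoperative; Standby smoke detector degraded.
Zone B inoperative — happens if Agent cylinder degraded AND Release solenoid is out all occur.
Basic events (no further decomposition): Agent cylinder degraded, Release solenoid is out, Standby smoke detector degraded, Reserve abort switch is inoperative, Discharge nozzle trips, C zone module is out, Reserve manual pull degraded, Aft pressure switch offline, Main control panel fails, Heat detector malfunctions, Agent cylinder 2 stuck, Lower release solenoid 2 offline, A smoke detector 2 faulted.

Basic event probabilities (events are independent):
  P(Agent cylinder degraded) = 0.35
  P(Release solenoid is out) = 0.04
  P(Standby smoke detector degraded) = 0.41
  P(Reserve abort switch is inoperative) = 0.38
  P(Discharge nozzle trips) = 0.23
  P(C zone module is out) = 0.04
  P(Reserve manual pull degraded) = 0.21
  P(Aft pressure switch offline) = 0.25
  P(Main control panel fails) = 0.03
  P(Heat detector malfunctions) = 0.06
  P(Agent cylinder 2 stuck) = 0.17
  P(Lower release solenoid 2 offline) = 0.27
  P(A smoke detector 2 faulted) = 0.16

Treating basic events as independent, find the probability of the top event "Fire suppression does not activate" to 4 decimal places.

0.7115

P(Zone B inoperative) [AND] = 0.35 × 0.04 = 0.014000
P(Agent supply lost) [OR] = 1 − (1−0.014000) × (1−0.41) = 0.418260
P(Detection loop unavailable) [AND] = 0.38 × 0.23 × 0.04 = 0.003496
P(Release chain down) [OR] = 1 − (1−0.418260) × (1−0.003496) = 0.420294
P(Manual path down) [OR] = 1 − (1−0.21) × (1−0.25) = 0.407500
P(Zone A down) [AND] = 0.03 × 0.06 = 0.001800
P(Zone B 2 fails) [AND] = 0.001800 × 0.17 × 0.27 = 0.000083
P(Agent supply 2 lost) [OR] = 1 − (1−0.000083) × (1−0.16) = 0.160070
P(Fire suppression does not activate) [OR] = 1 − (1−0.420294) × (1−0.407500) × (1−0.160070) = 0.711504
Rounded to 4 decimal places: P(Fire suppression does not activate) ≈ 0.7115.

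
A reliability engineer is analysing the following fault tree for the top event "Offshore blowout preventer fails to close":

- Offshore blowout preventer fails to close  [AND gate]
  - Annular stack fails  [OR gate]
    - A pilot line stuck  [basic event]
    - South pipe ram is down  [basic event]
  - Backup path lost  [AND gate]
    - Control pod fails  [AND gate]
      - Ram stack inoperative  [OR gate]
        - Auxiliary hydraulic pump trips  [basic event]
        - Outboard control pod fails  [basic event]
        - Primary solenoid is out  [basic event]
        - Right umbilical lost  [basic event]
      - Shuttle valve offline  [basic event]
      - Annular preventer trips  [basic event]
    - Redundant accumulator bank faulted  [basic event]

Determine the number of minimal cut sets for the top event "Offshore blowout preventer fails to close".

8

Annular stack fails [OR]: union of children's cut sets → 2 cut set(s).
Ram stack inoperative [OR]: union of children's cut sets → 4 cut set(s).
Control pod fails [AND]: one cut set from each child combined → 4 × 1 × 1 = 4 cut set(s).
Backup path lost [AND]: one cut set from each child combined → 4 × 1 = 4 cut set(s).
Offshore blowout preventer fails to close [AND]: one cut set from each child combined → 2 × 4 = 8 cut set(s).
Minimal cut sets: {A pilot line stuck, Annular preventer trips, Auxiliary hydraulic pump trips, Redundant accumulator bank faulted, Shuttle valve offline}; {A pilot line stuck, Annular preventer trips, Outboard control pod fails, Redundant accumulator bank faulted, Shuttle valve offline}; {A pilot line stuck, Annular preventer trips, Primary solenoid is out, Redundant accumulator bank faulted, Shuttle valve offline}; {A pilot line stuck, Annular preventer trips, Redundant accumulator bank faulted, Right umbilical lost, Shuttle valve offline}; {Annular preventer trips, Auxiliary hydraulic pump trips, Redundant accumulator bank faulted, Shuttle valve offline, South pipe ram is down}; {Annular preventer trips, Outboard control pod fails, Redundant accumulator bank faulted, Shuttle valve offline, South pipe ram is down}; {Annular preventer trips, Primary solenoid is out, Redundant accumulator bank faulted, Shuttle valve offline, South pipe ram is down}; {Annular preventer trips, Redundant accumulator bank faulted, Right umbilical lost, Shuttle valve offline, South pipe ram is down}.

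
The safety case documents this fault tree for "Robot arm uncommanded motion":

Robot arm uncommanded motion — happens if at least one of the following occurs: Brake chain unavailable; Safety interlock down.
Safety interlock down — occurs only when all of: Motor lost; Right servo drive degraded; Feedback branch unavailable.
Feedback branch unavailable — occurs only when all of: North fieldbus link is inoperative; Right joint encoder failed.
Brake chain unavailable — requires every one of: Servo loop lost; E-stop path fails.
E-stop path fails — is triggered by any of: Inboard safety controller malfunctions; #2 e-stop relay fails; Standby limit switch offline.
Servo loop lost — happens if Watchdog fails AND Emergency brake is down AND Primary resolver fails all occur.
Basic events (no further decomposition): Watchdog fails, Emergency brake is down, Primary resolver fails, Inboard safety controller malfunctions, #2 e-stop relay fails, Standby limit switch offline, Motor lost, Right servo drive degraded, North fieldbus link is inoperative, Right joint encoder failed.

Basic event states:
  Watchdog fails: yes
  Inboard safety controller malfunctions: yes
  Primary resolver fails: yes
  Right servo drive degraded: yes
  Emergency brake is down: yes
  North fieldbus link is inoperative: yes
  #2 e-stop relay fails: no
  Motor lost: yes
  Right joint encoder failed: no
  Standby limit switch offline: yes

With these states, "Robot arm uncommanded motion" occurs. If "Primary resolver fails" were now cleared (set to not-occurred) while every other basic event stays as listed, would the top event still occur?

No

Counterfactual: set "Primary resolver fails" to not occurred.
Servo loop lost [AND]: Watchdog fails=occurs, Emergency brake is down=occurs, Primary resolver fails=not → not all inputs occur → does not occur.
E-stop path fails [OR]: Inboard safety controller malfunctions=occurs, #2 e-stop relay fails=not, Standby limit switch offline=occurs → at least one input occurs → occurs.
Brake chain unavailable [AND]: Servo loop lost=not, E-stop path fails=occurs → not all inputs occur → does not occur.
Feedback branch unavailable [AND]: North fieldbus link is inoperative=occurs, Right joint encoder failed=not → not all inputs occur → does not occur.
Safety interlock down [AND]: Motor lost=occurs, Right servo drive degraded=occurs, Feedback branch unavailable=not → not all inputs occur → does not occur.
Robot arm uncommanded motion [OR]: Brake chain unavailable=not, Safety interlock down=not → no input occurs → does not occur.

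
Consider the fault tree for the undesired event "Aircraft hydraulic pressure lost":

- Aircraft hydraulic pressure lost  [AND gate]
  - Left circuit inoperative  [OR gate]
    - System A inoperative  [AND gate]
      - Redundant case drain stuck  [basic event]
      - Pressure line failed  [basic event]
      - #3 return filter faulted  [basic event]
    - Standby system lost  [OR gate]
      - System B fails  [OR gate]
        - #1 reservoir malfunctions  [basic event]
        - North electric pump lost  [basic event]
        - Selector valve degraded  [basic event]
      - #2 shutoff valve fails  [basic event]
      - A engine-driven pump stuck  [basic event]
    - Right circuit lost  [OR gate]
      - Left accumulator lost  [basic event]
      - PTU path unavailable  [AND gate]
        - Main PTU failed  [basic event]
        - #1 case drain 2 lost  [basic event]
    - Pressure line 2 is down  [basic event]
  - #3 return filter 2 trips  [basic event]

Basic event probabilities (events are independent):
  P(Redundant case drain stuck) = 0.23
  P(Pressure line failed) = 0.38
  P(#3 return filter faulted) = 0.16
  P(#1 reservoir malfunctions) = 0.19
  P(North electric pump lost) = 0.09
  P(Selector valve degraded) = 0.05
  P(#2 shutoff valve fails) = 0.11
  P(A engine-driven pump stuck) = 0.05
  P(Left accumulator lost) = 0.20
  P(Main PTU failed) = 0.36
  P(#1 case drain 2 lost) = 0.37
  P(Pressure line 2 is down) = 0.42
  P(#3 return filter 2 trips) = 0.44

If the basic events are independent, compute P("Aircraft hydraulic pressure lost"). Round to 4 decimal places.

0.3367

P(System A inoperative) [AND] = 0.23 × 0.38 × 0.16 = 0.013984
P(System B fails) [OR] = 1 − (1−0.19) × (1−0.09) × (1−0.05) = 0.299755
P(Standby system lost) [OR] = 1 − (1−0.299755) × (1−0.11) × (1−0.05) = 0.407943
P(PTU path unavailable) [AND] = 0.36 × 0.37 = 0.133200
P(Right circuit lost) [OR] = 1 − (1−0.20) × (1−0.133200) = 0.306560
P(Left circuit inoperative) [OR] = 1 − (1−0.013984) × (1−0.407943) × (1−0.306560) × (1−0.42) = 0.765207
P(Aircraft hydraulic pressure lost) [AND] = 0.765207 × 0.44 = 0.336691
Rounded to 4 decimal places: P(Aircraft hydraulic pressure lost) ≈ 0.3367.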